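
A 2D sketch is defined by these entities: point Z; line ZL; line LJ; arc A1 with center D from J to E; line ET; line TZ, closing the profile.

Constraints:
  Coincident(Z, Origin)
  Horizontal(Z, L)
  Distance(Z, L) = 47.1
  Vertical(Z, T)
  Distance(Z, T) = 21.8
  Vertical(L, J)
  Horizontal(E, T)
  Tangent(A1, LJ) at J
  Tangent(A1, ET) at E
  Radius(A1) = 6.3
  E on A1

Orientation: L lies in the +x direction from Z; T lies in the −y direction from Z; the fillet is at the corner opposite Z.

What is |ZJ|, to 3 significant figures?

49.6

Z is at the origin; Z and L share the same y with |ZL| = 47.1 and L on the +x side, so L = (47.1, 0.00). Z and T share the same x with |ZT| = 21.8 and T on the −y side, so T = (0.00, -21.8). The virtual corner opposite Z is at (47.1, -21.8). Tangency of A1 to LJ means the radius DJ is perpendicular to LJ and A1 meets ET tangentially, so DE is at right angles to ET, with radius 6.3, so the center D sits 6.3 in from both sides at D = (40.8, -15.5). That places the tangent points at J = (47.1, -15.5) on LJ and E = (40.8, -21.8) on ET. Then |ZJ| = |J − Z| = 49.6.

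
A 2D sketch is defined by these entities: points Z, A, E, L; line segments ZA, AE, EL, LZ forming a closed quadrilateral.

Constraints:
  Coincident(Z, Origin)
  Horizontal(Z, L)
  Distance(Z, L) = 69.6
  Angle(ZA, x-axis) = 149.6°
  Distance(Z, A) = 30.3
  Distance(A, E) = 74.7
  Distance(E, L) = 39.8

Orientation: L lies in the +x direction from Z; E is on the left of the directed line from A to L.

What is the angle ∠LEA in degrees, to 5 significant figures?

112.09°

Z is at the origin; ZL is horizontal with |ZL| = 69.6 and L in +x, so L = (69.6, 0). ZA runs at 149.6° with |ZA| = 30.3, so A = (-26.134, 15.333). E is determined by |AE| = 74.7 and |EL| = 39.8 together: it lies at the intersection of circle(A, 74.7) and circle(L, 39.8). With |AL| = 96.954, the foot of the radical line on AL is 69.085 from A and the perpendicular offset is √(74.7² − 69.085²) = 28.414. Taking the left-of-AL solution: E = (46.575, 32.464).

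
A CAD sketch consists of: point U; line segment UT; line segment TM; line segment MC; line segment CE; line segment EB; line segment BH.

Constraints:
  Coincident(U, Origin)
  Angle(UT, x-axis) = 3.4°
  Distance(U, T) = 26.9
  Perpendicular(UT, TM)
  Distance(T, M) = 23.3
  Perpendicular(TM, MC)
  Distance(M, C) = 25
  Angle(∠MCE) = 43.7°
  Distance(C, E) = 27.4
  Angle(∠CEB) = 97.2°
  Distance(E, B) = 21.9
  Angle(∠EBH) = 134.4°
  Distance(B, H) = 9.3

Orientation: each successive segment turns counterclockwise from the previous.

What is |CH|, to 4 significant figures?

37.89

U is at the origin; UT runs at 3.4° with length 26.9, so T = (26.85, 1.595). The perpendicularity gives TM at right angles to UT, so TM runs at 93.40°; with |TM| = 23.3, M = (25.47, 24.85). The perpendicularity gives MC at right angles to TM, so MC runs at -176.6°; with |MC| = 25.0, C = (0.5148, 23.37). ∠MCE = 43.7° gives CE at -40.30° from the x-axis; with |CE| = 27.4, E = (21.41, 5.650). ∠CEB = 97.2° gives EB at 42.50° from the x-axis; with |EB| = 21.9, B = (37.56, 20.45). ∠EBH = 134.4° gives BH at 88.10° from the x-axis; with |BH| = 9.3, H = (37.87, 29.74). Then |CH| = |H − C| = 37.89.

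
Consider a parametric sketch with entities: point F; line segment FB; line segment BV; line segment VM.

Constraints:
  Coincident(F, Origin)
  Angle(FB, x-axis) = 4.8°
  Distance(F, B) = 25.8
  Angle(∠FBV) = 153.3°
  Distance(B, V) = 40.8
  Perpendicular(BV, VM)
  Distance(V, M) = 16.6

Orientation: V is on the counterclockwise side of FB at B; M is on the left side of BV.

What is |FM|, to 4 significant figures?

64.05

F is at the origin; FB runs at 4.8° with length 25.8, so B = 25.8·(cos 4.8°, sin 4.8°) = (25.71, 2.159). ∠FBV = 153.3°, so BV runs at 4.8° + (180° − 153.3°) = 31.50° from the x-axis; with |BV| = 40.8, V = B + 40.8·(cos 31.50°, sin 31.50°) = (60.50, 23.48). BV ⟂ VM; with |VM| = 16.6 on the left of BV, M = V + 16.6·(-0.5225, 0.8526) = (51.82, 37.63). Then |FM| = |M − F| = 64.05.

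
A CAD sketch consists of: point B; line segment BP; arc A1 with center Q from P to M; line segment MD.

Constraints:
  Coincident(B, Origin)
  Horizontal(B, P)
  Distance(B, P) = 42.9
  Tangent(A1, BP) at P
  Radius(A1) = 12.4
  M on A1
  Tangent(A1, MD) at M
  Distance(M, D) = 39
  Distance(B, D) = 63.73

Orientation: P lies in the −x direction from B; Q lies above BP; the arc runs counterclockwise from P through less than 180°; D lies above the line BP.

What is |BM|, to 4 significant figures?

33.68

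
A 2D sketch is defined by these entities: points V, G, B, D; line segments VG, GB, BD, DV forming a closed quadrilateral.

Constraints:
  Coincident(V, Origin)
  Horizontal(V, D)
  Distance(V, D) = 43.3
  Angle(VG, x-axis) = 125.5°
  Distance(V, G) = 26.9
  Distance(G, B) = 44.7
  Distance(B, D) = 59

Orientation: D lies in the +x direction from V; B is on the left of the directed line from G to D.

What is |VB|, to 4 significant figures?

55.31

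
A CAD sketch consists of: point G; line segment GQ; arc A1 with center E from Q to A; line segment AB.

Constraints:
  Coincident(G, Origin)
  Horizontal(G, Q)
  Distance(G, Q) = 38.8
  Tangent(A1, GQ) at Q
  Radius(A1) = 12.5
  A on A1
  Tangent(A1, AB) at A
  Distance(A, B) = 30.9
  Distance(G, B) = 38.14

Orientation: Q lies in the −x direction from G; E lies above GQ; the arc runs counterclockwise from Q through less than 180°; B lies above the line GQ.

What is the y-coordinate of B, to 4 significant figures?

35.29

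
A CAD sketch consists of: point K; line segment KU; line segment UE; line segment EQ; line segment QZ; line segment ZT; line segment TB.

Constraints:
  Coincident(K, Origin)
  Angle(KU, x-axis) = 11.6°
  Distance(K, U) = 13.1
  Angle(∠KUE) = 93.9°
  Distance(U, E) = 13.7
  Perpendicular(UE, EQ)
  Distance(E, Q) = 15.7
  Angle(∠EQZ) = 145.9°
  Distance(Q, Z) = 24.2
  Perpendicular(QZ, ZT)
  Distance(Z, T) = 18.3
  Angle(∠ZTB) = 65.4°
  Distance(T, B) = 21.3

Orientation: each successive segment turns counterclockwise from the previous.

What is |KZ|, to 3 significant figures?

22.7

K is at the origin; KU runs at 11.6° with length 13.1, so U = (12.8, 2.63). ∠KUE = 93.9° gives UE at 97.7° from the x-axis; with |UE| = 13.7, E = (11.0, 16.2). The perpendicularity gives EQ at right angles to UE, so EQ runs at -172°; with |EQ| = 15.7, Q = (-4.56, 14.1). ∠EQZ = 145.9° gives QZ at -138° from the x-axis; with |QZ| = 24.2, Z = (-22.6, -2.02). Then |KZ| = |Z − K| = 22.7.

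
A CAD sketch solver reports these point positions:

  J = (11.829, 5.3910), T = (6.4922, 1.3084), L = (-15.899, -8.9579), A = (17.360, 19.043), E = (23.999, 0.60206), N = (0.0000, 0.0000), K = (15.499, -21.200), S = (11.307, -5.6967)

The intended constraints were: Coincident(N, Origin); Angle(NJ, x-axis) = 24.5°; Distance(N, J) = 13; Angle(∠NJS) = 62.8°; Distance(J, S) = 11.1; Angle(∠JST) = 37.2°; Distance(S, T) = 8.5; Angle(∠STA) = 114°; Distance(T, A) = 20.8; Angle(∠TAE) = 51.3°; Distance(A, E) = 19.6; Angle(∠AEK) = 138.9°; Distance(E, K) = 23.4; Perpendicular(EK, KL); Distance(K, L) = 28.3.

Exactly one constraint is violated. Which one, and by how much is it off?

Distance(K, L) = 28.3 — off by 5.40.

N = (0.00, 0.00) ✓; NJ at 24.50° ✓; |NJ| = 13.00 ✓; ∠NJS = 62.80° ✓; |JS| = 11.10 ✓; ∠JST = 37.20° ✓; |ST| = 8.500 ✓; ∠STA = 114.0° ✓; |TA| = 20.80 ✓; ∠TAE = 51.30° ✓; |AE| = 19.60 ✓; ∠AEK = 138.9° ✓; |EK| = 23.40 ✓; ∠(EK, KL) = 90.00° ✓; |KL| = 33.70 ✗.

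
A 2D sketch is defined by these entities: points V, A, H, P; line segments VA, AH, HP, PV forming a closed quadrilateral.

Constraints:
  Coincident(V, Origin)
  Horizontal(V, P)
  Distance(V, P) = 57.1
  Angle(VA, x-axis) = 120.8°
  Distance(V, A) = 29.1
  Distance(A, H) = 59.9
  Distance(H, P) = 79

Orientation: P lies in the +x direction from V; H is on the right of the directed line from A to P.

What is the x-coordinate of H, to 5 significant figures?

-13.776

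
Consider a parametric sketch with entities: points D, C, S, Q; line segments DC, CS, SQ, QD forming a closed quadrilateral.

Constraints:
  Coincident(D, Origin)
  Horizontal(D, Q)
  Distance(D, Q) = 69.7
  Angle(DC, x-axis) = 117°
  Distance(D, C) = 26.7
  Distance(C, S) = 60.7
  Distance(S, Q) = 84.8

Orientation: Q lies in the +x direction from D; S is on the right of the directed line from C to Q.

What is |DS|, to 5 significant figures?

37.291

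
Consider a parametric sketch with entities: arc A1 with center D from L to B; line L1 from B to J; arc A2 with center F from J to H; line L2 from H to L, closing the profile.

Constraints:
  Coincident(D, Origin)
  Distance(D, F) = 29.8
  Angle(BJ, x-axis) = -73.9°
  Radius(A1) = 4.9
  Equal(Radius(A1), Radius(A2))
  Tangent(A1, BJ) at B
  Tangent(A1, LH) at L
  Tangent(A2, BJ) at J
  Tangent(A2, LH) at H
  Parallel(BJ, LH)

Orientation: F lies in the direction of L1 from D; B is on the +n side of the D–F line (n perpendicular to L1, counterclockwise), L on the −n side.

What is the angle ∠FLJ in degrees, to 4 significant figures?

8.866°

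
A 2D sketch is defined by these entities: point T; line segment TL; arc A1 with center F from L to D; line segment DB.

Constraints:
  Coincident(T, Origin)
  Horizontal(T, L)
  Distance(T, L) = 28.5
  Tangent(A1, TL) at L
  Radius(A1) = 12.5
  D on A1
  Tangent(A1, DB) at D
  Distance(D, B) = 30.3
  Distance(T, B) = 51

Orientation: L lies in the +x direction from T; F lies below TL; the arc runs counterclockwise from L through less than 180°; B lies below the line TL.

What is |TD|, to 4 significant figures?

22.67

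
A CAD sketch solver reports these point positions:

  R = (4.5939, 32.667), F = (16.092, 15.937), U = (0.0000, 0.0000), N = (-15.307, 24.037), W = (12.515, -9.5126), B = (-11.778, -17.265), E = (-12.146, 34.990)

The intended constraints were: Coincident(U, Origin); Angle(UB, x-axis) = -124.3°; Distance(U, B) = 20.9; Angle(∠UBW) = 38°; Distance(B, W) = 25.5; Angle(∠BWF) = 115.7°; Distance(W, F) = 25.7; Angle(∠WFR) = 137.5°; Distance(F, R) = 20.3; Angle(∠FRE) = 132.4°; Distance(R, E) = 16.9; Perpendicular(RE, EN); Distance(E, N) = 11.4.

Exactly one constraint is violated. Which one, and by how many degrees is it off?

Perpendicular(RE, EN) — off by 8.20°.

U = (0.00, 0.00) ✓; UB at -124.3° ✓; |UB| = 20.90 ✓; ∠UBW = 38.00° ✓; |BW| = 25.50 ✓; ∠BWF = 115.7° ✓; |WF| = 25.70 ✓; ∠WFR = 137.5° ✓; |FR| = 20.30 ✓; ∠FRE = 132.4° ✓; |RE| = 16.90 ✓; ∠(RE, EN) = 81.80° ✗; |EN| = 11.40 ✓.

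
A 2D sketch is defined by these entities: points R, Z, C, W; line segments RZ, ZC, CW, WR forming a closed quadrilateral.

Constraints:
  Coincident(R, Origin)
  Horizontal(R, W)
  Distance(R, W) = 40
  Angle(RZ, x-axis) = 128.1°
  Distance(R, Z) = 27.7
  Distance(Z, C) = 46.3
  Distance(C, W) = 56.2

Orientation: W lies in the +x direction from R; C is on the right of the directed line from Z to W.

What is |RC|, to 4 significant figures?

26.38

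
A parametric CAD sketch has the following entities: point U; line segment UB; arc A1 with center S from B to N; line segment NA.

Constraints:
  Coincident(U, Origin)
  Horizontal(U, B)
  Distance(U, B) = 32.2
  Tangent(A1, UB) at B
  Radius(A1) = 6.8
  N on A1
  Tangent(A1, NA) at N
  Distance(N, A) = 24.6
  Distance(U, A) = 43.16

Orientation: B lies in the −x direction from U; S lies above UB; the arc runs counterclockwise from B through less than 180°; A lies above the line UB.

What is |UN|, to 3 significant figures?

26.6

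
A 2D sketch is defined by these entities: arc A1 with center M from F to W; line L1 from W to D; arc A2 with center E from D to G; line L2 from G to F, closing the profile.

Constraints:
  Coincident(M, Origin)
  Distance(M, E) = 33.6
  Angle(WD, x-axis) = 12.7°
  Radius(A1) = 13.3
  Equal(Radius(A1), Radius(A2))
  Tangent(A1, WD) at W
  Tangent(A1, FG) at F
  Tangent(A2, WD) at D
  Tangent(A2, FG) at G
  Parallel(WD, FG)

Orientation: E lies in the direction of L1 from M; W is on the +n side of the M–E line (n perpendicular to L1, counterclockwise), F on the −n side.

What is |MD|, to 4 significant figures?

36.14

Tangency of A1 to both parallel lines with radius 13.3 puts W and F at M ± 13.3·n: W = (-2.924, 12.97), F = (2.924, -12.97). Equal radii place D and G the same way about E: D = E + 13.3·n = (29.85, 20.36), G = E − 13.3·n = (35.70, -5.588). Then |MD| = |D − M| = 36.14.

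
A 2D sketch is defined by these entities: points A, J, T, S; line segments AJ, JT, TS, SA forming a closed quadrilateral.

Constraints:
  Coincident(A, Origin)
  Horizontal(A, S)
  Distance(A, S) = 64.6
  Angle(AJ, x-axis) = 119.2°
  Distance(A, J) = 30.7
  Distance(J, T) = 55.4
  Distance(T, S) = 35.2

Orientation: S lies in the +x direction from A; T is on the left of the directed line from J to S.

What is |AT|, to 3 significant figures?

47.8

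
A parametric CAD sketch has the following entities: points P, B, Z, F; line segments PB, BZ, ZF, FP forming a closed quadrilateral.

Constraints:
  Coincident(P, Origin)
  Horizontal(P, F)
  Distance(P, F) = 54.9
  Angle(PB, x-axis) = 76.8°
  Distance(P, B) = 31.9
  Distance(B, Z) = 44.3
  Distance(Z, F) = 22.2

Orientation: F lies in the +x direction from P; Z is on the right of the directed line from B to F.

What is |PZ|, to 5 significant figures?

33.587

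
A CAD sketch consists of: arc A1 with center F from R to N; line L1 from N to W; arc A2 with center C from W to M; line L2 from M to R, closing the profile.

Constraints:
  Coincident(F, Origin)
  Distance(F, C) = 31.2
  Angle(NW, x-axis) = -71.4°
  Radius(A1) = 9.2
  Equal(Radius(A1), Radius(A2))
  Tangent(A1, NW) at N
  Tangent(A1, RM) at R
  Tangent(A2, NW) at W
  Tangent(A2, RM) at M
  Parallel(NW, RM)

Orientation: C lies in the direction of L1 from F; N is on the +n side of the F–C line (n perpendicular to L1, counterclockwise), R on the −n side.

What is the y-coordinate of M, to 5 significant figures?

-32.505

The slot axis is L1's direction at -71.4°, so u = (cos -71.4°, sin -71.4°) = (0.31896, -0.94777) and n = (−sin -71.4°, cos -71.4°) = (0.94777, 0.31896). F is at the origin and C lies 31.2 along u from F, so C = 31.2·u = (9.9515, -29.570). Tangency of A1 to both parallel lines with radius 9.2 puts N and R at F ± 9.2·n: N = (8.7195, 2.9344), R = (-8.7195, -2.9344). Equal radii place W and M the same way about C: W = C + 9.2·n = (18.671, -26.636), M = C − 9.2·n = (1.2321, -32.505). So M.y = -32.505.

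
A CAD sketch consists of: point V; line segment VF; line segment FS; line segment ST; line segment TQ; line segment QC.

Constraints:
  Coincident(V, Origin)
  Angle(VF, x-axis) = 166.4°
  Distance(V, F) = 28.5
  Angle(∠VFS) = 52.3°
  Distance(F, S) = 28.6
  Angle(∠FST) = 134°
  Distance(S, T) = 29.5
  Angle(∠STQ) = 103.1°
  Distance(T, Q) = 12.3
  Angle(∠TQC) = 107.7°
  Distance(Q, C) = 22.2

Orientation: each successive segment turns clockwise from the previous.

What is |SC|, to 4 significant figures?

26.83

V is at the origin; VF runs at 166.4° with length 28.5, so F = (-27.70, 6.702). ∠VFS = 52.3° gives FS at 38.70° from the x-axis; with |FS| = 28.6, S = (-5.381, 24.58). ∠FST = 134.0° gives ST at -7.300° from the x-axis; with |ST| = 29.5, T = (23.88, 20.84). ∠STQ = 103.1° gives TQ at -84.20° from the x-axis; with |TQ| = 12.3, Q = (25.12, 8.598). ∠TQC = 107.7° gives QC at -156.5° from the x-axis; with |QC| = 22.2, C = (4.765, -0.2542). Then |SC| = |C − S| = 26.83.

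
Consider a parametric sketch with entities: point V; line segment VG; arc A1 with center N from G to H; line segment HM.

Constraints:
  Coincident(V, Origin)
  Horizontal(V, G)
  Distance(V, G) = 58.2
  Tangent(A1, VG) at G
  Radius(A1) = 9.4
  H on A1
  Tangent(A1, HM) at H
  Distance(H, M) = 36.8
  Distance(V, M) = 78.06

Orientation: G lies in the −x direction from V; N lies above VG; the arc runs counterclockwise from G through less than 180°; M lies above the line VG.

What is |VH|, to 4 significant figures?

50.99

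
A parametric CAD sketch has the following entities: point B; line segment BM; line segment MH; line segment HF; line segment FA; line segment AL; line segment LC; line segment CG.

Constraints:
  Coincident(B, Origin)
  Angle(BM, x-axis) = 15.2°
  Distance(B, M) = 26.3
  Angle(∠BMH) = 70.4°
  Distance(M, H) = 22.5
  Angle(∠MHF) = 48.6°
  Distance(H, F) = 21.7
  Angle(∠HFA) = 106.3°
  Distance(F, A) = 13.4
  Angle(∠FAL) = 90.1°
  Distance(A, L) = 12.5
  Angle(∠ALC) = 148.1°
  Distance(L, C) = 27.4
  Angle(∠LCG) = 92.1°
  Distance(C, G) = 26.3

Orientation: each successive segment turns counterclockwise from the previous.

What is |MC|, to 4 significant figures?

28.89

B is at the origin; BM runs at 15.2° with length 26.3, so M = (25.38, 6.896). ∠BMH = 70.4° gives MH at 124.8° from the x-axis; with |MH| = 22.5, H = (12.54, 25.37). ∠MHF = 48.6° gives HF at -103.8° from the x-axis; with |HF| = 21.7, F = (7.363, 4.298). ∠HFA = 106.3° gives FA at -30.10° from the x-axis; with |FA| = 13.4, A = (18.96, -2.422). ∠FAL = 90.1° gives AL at 59.80° from the x-axis; with |AL| = 12.5, L = (25.24, 8.381). ∠ALC = 148.1° gives LC at 91.70° from the x-axis; with |LC| = 27.4, C = (24.43, 35.77). Then |MC| = |C − M| = 28.89.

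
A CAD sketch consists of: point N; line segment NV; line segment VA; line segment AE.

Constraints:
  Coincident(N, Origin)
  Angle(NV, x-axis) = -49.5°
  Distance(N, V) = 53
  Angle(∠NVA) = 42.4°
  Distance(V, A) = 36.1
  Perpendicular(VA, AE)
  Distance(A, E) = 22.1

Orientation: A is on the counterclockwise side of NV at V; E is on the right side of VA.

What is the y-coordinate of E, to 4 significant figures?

-4.954

N is at the origin; NV runs at -49.5° with length 53.0, so V = 53.0·(cos -49.5°, sin -49.5°) = (34.42, -40.30). ∠NVA = 42.4°, so VA runs at -49.5° + (180° − 42.4°) = 88.10° from the x-axis; with |VA| = 36.1, A = V + 36.1·(cos 88.10°, sin 88.10°) = (35.62, -4.221). The perpendicularity gives AE at right angles to VA; with |AE| = 22.1 on the right of VA, E = A + 22.1·(0.9995, -0.03316) = (57.71, -4.954). So E.y = -4.954.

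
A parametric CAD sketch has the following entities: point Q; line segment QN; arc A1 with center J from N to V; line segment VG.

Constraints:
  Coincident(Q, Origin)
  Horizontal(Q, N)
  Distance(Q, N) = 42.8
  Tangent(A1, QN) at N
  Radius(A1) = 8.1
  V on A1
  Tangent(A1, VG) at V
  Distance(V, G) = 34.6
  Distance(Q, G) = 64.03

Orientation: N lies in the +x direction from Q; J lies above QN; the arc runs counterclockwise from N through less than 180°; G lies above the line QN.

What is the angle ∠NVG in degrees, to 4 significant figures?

131.9°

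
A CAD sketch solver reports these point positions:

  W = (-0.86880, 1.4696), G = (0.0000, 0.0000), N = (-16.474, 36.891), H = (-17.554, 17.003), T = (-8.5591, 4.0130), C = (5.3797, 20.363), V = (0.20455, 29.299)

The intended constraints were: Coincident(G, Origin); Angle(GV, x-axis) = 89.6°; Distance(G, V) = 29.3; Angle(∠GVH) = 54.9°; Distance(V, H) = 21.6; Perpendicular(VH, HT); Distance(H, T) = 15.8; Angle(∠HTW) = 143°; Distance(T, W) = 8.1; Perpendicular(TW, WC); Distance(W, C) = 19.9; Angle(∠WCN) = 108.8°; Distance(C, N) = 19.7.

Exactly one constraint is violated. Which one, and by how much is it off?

Distance(C, N) = 19.7 — off by 7.70.

G = (0.00, 0.00) ✓; GV at 89.60° ✓; |GV| = 29.30 ✓; ∠GVH = 54.90° ✓; |VH| = 21.60 ✓; ∠(VH, HT) = 90.00° ✓; |HT| = 15.80 ✓; ∠HTW = 143.0° ✓; |TW| = 8.100 ✓; ∠(TW, WC) = 90.00° ✓; |WC| = 19.90 ✓; ∠WCN = 108.8° ✓; |CN| = 27.40 ✗.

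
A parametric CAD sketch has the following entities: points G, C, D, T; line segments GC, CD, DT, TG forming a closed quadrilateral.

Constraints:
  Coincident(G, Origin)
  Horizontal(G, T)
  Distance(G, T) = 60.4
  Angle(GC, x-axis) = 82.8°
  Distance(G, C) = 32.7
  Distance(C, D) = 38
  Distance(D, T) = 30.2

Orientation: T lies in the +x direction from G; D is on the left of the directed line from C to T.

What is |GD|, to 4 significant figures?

46.99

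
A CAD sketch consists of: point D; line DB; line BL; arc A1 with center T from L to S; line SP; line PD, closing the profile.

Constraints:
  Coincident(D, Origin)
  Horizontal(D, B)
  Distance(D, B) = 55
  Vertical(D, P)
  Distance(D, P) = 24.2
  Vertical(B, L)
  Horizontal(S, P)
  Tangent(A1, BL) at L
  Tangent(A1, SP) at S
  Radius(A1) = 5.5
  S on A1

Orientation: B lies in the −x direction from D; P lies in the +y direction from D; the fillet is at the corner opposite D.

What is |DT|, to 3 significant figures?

52.9

D is at the origin; DB is horizontal with |DB| = 55.0 and B on the −x side, so B = (-55.0, 0.00). D and P share the same x with |DP| = 24.2 and P on the +y side, so P = (0.00, 24.2). The virtual corner opposite D is at (-55.0, 24.2). Since A1 is tangent to BL there, TL ⟂ BL and tangency of A1 to SP means the radius TS is perpendicular to SP, with radius 5.5, so the center T sits 5.5 in from both sides at T = (-49.5, 18.7). Then |DT| = |T − D| = 52.9.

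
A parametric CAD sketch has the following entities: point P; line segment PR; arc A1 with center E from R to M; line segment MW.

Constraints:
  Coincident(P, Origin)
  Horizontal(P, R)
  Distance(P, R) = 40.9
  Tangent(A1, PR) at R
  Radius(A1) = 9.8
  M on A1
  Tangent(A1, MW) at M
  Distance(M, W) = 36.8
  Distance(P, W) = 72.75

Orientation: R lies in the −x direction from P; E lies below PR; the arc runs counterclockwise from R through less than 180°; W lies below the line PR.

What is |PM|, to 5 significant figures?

51.082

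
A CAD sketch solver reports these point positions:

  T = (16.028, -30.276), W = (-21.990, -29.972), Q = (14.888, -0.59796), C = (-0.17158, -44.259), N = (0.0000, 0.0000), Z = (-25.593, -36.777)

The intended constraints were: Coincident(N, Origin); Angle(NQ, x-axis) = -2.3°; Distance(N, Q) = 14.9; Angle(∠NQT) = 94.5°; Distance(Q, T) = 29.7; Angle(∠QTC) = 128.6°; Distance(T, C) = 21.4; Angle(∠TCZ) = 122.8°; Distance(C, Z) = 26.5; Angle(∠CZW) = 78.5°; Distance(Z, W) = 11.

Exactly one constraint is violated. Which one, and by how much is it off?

Distance(Z, W) = 11 — off by 3.30.

N = (0.00, 0.00) ✓; NQ at -2.300° ✓; |NQ| = 14.90 ✓; ∠NQT = 94.50° ✓; |QT| = 29.70 ✓; ∠QTC = 128.6° ✓; |TC| = 21.40 ✓; ∠TCZ = 122.8° ✓; |CZ| = 26.50 ✓; ∠CZW = 78.50° ✓; |ZW| = 7.700 ✗.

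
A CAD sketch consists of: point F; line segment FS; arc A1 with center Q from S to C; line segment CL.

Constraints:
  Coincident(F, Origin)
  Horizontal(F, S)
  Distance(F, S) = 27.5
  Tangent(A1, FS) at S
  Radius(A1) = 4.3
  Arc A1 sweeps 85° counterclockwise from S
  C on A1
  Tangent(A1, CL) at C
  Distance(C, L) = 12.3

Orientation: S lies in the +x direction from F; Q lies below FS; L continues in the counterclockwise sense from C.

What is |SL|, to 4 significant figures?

17.04

F is at the origin; F and S share the same y with |FS| = 27.5 and S on the +x side, so S = (27.50, 0.000). Since A1 is tangent to FS there, QS ⟂ FS, so Q = S + (0, -4.3) = (27.50, -4.300). On A1, S sits at bearing 90° from Q; an 85° counterclockwise sweep puts C at bearing 175°, so C = Q + 4.3·(cos 175°, sin 175°) = (23.22, -3.925). A1 meets CL tangentially, so QC is at right angles to CL, so CL runs along (−sin 175°, cos 175°); with |CL| = 12.3, L = (22.14, -16.18). Then |SL| = |L − S| = 17.04.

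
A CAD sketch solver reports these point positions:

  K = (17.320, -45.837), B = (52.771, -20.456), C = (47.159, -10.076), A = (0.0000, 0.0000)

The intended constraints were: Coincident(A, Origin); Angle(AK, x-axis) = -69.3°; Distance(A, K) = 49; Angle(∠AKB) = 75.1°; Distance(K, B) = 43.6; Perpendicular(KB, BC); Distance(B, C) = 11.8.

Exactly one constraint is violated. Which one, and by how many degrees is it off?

Perpendicular(KB, BC) — off by 7.20°.

A = (0.00, 0.00) ✓; AK at -69.30° ✓; |AK| = 49.00 ✓; ∠AKB = 75.10° ✓; |KB| = 43.60 ✓; ∠(KB, BC) = 82.80° ✗; |BC| = 11.80 ✓.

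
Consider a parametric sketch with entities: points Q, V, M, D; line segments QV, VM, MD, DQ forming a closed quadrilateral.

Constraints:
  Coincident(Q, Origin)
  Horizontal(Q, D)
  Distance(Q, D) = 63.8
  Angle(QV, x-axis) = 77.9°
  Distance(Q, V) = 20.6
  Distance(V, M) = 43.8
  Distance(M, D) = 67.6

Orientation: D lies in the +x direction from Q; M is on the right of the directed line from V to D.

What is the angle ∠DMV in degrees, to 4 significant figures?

64.55°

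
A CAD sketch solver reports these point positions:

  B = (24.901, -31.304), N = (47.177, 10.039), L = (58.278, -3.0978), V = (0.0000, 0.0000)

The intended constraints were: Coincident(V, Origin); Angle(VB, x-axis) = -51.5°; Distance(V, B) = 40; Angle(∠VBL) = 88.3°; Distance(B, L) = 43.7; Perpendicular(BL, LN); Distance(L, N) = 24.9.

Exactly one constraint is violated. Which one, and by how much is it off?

Distance(L, N) = 24.9 — off by 7.70.

V = (0.00, 0.00) ✓; VB at -51.50° ✓; |VB| = 40.00 ✓; ∠VBL = 88.30° ✓; |BL| = 43.70 ✓; ∠(BL, LN) = 90.00° ✓; |LN| = 17.20 ✗.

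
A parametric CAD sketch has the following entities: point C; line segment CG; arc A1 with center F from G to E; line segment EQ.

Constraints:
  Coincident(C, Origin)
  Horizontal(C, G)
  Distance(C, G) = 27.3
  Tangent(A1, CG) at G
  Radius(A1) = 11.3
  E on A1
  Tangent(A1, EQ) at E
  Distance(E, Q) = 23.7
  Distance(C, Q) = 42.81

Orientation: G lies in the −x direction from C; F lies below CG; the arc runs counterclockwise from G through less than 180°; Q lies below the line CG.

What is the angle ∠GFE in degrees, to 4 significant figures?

127.9°

Checks: |FE| = 11.30 ✓; ∠(FE, EQ) = 90.00° ✓; |EQ| = 23.70 ✓; |CQ| = 42.81 ✓.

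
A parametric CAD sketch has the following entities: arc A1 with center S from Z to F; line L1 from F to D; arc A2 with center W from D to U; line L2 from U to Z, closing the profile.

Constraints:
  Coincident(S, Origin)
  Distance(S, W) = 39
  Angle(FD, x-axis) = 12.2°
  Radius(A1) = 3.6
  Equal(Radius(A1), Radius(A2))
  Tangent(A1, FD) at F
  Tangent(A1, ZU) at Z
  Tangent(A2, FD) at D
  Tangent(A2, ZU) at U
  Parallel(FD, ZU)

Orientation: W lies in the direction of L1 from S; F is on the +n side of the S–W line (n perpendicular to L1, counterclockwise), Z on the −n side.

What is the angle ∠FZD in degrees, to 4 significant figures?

79.54°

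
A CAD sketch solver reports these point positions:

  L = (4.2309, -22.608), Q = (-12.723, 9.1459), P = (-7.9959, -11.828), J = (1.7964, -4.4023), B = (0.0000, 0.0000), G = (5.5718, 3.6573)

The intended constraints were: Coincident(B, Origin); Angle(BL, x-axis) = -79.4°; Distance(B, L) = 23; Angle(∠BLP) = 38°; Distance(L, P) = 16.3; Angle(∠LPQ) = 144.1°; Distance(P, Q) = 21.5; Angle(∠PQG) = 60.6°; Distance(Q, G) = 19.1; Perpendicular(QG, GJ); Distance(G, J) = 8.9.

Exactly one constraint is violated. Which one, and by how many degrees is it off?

Perpendicular(QG, GJ) — off by 8.40°.

B = (0.00, 0.00) ✓; BL at -79.40° ✓; |BL| = 23.00 ✓; ∠BLP = 38.00° ✓; |LP| = 16.30 ✓; ∠LPQ = 144.1° ✓; |PQ| = 21.50 ✓; ∠PQG = 60.60° ✓; |QG| = 19.10 ✓; ∠(QG, GJ) = 98.40° ✗; |GJ| = 8.900 ✓.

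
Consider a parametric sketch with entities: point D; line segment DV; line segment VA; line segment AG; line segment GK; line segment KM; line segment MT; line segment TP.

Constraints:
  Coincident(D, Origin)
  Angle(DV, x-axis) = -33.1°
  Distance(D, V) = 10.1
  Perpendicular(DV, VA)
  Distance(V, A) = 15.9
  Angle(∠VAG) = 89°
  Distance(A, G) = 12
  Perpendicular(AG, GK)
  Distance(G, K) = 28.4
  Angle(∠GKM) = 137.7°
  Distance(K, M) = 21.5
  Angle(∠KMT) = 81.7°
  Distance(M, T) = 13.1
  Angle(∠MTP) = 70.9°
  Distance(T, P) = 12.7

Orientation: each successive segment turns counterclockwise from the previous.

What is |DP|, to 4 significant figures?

16.82

D is at the origin; DV runs at -33.1° with length 10.1, so V = (8.461, -5.516). DV ⟂ VA, so VA runs at 56.90°; with |VA| = 15.9, A = (17.14, 7.804). ∠VAG = 89.0° gives AG at 147.9° from the x-axis; with |AG| = 12.0, G = (6.979, 14.18). The perpendicularity gives GK at right angles to AG, so GK runs at -122.1°; with |GK| = 28.4, K = (-8.113, -9.877). ∠GKM = 137.7° gives KM at -79.80° from the x-axis; with |KM| = 21.5, M = (-4.306, -31.04). ∠KMT = 81.7° gives MT at 18.50° from the x-axis; with |MT| = 13.1, T = (8.117, -26.88). ∠MTP = 70.9° gives TP at 127.6° from the x-axis; with |TP| = 12.7, P = (0.3683, -16.82). Then |DP| = |P − D| = 16.82.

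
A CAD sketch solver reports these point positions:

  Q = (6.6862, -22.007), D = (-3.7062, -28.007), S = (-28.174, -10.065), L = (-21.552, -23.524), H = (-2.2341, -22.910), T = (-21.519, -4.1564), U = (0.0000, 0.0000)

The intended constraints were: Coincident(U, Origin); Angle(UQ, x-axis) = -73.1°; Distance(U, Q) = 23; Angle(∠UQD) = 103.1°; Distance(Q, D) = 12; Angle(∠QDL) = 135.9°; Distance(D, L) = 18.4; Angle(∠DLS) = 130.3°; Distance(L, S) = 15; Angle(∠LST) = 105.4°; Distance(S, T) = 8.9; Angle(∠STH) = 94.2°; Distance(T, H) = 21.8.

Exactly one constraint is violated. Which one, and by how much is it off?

Distance(T, H) = 21.8 — off by 5.10.

U = (0.00, 0.00) ✓; UQ at -73.10° ✓; |UQ| = 23.00 ✓; ∠UQD = 103.1° ✓; |QD| = 12.00 ✓; ∠QDL = 135.9° ✓; |DL| = 18.40 ✓; ∠DLS = 130.3° ✓; |LS| = 15.00 ✓; ∠LST = 105.4° ✓; |ST| = 8.899 ✓; ∠STH = 94.20° ✓; |TH| = 26.90 ✗.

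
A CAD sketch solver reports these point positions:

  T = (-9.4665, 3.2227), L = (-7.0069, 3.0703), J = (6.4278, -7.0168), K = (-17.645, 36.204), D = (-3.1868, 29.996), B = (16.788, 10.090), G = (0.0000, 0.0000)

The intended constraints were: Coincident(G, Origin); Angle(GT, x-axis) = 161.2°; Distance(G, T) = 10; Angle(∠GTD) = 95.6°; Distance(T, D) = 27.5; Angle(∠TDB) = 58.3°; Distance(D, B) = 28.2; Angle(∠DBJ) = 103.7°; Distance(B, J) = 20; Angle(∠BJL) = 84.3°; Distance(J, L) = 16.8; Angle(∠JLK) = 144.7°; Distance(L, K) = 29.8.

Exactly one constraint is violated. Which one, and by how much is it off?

Distance(L, K) = 29.8 — off by 5.00.

G = (0.00, 0.00) ✓; GT at 161.2° ✓; |GT| = 10.00 ✓; ∠GTD = 95.60° ✓; |TD| = 27.50 ✓; ∠TDB = 58.30° ✓; |DB| = 28.20 ✓; ∠DBJ = 103.7° ✓; |BJ| = 20.00 ✓; ∠BJL = 84.30° ✓; |JL| = 16.80 ✓; ∠JLK = 144.7° ✓; |LK| = 34.80 ✗.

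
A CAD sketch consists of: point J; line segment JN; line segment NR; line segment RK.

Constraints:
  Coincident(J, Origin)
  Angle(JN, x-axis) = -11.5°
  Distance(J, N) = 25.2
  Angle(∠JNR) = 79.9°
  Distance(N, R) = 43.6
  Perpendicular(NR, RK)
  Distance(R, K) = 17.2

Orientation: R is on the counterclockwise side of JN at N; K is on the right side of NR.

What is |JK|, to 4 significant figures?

57.45

J is at the origin; JN runs at -11.5° with length 25.2, so N = 25.2·(cos -11.5°, sin -11.5°) = (24.69, -5.024). ∠JNR = 79.9°, so NR runs at -11.5° + (180° − 79.9°) = 88.60° from the x-axis; with |NR| = 43.6, R = N + 43.6·(cos 88.60°, sin 88.60°) = (25.76, 38.56). The perpendicularity gives RK at right angles to NR; with |RK| = 17.2 on the right of NR, K = R + 17.2·(0.9997, -0.02443) = (42.95, 38.14). Then |JK| = |K − J| = 57.45.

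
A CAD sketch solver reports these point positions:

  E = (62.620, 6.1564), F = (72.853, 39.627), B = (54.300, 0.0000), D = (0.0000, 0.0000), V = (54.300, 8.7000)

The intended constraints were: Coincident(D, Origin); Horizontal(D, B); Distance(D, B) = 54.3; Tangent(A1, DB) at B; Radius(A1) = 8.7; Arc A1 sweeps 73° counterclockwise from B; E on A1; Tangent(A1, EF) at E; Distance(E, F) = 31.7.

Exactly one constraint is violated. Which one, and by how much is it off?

Distance(E, F) = 31.7 — off by 3.30.

D = (0.00, 0.00) ✓; D.y = 0.00, B.y = 0.00 ✓; |DB| = 54.30 ✓; ∠(VB, BD) = 90.00° ✓; |VB| = 8.700 ✓; bearing(V→E) − bearing(V→B) = 73.00° ✓; |VE| = 8.700 ✓; ∠(VE, EF) = 90.00° ✓; |EF| = 35.00 ✗.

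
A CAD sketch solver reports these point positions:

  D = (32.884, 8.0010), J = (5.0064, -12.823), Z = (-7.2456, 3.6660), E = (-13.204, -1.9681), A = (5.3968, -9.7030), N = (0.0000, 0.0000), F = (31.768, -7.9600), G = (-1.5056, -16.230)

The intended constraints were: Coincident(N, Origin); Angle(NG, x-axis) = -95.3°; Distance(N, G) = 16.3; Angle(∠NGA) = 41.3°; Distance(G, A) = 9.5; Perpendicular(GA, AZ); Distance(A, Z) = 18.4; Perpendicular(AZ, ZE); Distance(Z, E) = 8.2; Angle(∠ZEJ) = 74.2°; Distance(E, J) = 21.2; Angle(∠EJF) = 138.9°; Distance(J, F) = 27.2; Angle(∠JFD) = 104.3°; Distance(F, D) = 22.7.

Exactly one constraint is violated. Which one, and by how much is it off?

Distance(F, D) = 22.7 — off by 6.70.

N = (0.00, 0.00) ✓; NG at -95.30° ✓; |NG| = 16.30 ✓; ∠NGA = 41.30° ✓; |GA| = 9.500 ✓; ∠(GA, AZ) = 90.00° ✓; |AZ| = 18.40 ✓; ∠(AZ, ZE) = 90.00° ✓; |ZE| = 8.200 ✓; ∠ZEJ = 74.20° ✓; |EJ| = 21.20 ✓; ∠EJF = 138.9° ✓; |JF| = 27.20 ✓; ∠JFD = 104.3° ✓; |FD| = 16.00 ✗.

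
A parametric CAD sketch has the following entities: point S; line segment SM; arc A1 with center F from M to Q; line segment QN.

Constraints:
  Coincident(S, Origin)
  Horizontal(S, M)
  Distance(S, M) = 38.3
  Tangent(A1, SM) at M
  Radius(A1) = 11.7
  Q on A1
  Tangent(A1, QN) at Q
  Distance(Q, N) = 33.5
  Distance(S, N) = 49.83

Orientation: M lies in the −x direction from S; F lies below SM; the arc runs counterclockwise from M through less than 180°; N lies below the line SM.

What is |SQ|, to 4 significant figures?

50.76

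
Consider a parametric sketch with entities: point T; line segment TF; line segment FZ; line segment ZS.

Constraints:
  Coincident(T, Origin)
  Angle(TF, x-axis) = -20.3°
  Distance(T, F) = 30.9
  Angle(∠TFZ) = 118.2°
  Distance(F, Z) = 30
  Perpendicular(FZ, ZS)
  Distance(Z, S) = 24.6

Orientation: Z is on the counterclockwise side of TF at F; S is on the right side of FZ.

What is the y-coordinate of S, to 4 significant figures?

-9.266

T is at the origin; TF runs at -20.3° with length 30.9, so F = 30.9·(cos -20.3°, sin -20.3°) = (28.98, -10.72). ∠TFZ = 118.2°, so FZ runs at -20.3° + (180° − 118.2°) = 41.50° from the x-axis; with |FZ| = 30.0, Z = F + 30.0·(cos 41.50°, sin 41.50°) = (51.45, 9.158). FZ ⟂ ZS; with |ZS| = 24.6 on the right of FZ, S = Z + 24.6·(0.6626, -0.7490) = (67.75, -9.266). So S.y = -9.266.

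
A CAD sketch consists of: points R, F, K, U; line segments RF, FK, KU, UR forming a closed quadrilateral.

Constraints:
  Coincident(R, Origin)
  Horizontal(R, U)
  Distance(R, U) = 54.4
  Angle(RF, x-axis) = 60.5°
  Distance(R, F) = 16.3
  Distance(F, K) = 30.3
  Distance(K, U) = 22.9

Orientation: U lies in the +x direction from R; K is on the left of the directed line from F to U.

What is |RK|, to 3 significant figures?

41.6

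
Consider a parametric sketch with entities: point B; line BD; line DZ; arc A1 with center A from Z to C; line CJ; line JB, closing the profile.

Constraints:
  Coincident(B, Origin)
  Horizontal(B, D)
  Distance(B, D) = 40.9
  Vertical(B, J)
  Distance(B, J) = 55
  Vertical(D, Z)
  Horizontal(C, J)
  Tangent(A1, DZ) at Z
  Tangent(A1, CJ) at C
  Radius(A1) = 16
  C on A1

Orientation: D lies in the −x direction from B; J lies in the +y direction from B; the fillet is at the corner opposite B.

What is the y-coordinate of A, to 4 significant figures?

39.00

B is at the origin; B and D share the same y with |BD| = 40.9 and D on the −x side, so D = (-40.90, 0.000). BJ is vertical with |BJ| = 55.0 and J on the +y side, so J = (0.000, 55.00). The virtual corner opposite B is at (-40.90, 55.00). A1 meets DZ tangentially, so AZ is at right angles to DZ and A1 meets CJ tangentially, so AC is at right angles to CJ, with radius 16.0, so the center A sits 16.0 in from both sides at A = (-24.90, 39.00). So A.y = 39.00.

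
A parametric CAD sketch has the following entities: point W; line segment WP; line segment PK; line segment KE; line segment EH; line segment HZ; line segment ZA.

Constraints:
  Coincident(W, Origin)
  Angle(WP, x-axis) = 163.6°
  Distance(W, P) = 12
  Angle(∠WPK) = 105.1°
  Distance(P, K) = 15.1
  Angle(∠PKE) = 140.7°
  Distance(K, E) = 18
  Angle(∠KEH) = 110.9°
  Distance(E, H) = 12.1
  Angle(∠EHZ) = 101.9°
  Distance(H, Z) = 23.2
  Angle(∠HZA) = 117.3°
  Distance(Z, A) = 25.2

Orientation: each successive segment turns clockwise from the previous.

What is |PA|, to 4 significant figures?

7.550

W is at the origin; WP runs at 163.6° with length 12.0, so P = (-11.51, 3.388). ∠WPK = 105.1° gives PK at 88.70° from the x-axis; with |PK| = 15.1, K = (-11.17, 18.48). ∠PKE = 140.7° gives KE at 49.40° from the x-axis; with |KE| = 18.0, E = (0.5447, 32.15). ∠KEH = 110.9° gives EH at -19.70° from the x-axis; with |EH| = 12.1, H = (11.94, 28.07). ∠EHZ = 101.9° gives HZ at -97.80° from the x-axis; with |HZ| = 23.2, Z = (8.788, 5.087). ∠HZA = 117.3° gives ZA at -160.5° from the x-axis; with |ZA| = 25.2, A = (-14.97, -3.325). Then |PA| = |A − P| = 7.550.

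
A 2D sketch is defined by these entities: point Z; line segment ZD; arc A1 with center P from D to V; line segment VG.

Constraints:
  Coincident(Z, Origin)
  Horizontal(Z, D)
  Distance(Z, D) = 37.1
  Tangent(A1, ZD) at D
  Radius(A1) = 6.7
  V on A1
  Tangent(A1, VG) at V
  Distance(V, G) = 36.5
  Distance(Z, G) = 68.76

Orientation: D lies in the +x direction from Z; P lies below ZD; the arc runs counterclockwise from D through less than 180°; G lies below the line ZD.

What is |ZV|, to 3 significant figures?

34.2

Checks: |PV| = 6.700 ✓; ∠(PV, VG) = 90.00° ✓; |VG| = 36.50 ✓; |ZG| = 68.76 ✓.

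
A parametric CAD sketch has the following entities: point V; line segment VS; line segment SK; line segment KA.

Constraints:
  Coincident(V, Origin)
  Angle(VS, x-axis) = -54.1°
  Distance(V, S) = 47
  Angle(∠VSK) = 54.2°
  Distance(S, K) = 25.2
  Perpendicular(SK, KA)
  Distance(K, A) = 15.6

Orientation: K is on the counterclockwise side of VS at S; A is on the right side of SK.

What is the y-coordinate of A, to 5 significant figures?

-19.045

∠VSK = 54.2°, so SK runs at -54.1° + (180° − 54.2°) = 71.700° from the x-axis; with |SK| = 25.2, K = S + 25.2·(cos 71.700°, sin 71.700°) = (35.472, -14.146). SK is perpendicular to KA; with |KA| = 15.6 on the right of SK, A = K + 15.6·(0.94943, -0.31399) = (50.283, -19.045). So A.y = -19.045.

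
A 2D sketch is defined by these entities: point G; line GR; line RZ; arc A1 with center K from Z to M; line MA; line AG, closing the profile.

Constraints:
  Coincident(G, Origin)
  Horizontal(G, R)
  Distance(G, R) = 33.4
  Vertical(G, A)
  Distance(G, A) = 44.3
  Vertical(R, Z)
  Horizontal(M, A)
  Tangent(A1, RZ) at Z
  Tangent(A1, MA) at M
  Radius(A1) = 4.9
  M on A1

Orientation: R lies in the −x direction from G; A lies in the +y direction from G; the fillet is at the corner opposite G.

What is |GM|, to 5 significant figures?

52.676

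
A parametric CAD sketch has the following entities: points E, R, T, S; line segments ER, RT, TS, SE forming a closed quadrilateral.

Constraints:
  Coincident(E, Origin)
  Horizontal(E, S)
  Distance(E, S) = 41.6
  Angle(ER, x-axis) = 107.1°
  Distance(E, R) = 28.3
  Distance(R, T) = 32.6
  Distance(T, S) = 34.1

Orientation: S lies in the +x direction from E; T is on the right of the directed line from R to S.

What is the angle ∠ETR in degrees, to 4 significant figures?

50.10°

Checks: |RT| = 32.60 ✓; |TS| = 34.10 ✓.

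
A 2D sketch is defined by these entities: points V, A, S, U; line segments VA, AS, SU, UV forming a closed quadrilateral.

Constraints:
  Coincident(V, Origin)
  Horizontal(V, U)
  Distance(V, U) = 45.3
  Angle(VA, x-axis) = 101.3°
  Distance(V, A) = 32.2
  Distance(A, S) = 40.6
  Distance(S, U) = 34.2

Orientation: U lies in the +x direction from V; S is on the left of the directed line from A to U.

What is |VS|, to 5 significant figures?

47.155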